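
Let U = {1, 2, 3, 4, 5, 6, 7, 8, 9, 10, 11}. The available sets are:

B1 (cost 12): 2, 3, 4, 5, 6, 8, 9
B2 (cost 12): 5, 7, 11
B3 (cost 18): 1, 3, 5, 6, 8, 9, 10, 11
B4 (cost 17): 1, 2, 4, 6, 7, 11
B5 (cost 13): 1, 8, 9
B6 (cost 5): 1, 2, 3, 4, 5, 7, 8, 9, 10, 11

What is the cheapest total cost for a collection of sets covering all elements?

17

B1, B6 cover every element at cost 12 + 5 = 17.
Any cover uses at least 2 sets; among all covering selections none totals below 17.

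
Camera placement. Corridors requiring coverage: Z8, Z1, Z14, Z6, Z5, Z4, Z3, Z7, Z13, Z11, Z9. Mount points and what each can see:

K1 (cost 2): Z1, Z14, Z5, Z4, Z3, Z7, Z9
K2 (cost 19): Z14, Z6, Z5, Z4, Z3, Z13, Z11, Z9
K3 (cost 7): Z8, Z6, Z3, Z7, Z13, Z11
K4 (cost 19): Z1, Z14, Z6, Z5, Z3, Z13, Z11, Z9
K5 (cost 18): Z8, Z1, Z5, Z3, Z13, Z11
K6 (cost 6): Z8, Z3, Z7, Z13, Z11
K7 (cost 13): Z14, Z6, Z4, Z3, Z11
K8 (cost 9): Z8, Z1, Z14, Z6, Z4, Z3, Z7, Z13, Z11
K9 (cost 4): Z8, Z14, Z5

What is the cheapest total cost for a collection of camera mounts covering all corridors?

K1, K3 cover every corridor at cost 2 + 7 = 9.
Any cover uses at least 2 camera mounts; among all covering selections none totals below 9.

9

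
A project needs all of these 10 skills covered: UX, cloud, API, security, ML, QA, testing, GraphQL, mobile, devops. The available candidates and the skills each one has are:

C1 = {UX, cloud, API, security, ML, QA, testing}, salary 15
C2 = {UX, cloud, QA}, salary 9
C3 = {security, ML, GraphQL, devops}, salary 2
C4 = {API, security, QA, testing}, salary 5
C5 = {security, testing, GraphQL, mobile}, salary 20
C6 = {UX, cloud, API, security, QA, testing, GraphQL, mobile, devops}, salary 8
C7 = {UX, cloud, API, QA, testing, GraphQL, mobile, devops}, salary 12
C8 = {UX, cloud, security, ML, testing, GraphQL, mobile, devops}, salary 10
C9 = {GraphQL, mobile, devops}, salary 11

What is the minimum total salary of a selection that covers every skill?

10

C3, C6 cover every skill at salary 2 + 8 = 10.
Any cover uses at least 2 candidates; among all covering selections none totals below 10.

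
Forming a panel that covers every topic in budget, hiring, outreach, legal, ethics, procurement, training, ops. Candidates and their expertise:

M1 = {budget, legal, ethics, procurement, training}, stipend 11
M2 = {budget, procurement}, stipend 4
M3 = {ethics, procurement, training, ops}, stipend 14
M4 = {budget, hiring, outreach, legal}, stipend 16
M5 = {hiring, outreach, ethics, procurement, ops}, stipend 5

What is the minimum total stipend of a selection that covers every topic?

16

M1, M5 cover every topic at stipend 11 + 5 = 16.
Any cover uses at least 2 members; among all covering selections none totals below 16.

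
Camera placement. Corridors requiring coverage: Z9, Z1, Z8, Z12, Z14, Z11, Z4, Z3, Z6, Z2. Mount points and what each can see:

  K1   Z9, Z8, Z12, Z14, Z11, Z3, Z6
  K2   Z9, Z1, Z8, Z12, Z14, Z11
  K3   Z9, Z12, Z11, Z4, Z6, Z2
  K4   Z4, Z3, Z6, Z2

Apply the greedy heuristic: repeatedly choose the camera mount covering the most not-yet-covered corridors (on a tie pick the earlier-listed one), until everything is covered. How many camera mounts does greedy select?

Pick 1: K1 covers 7 new corridors (Z9, Z8, Z12, Z14, Z11, Z3, Z6).
Pick 2: K3 covers 2 new corridors (Z4, Z2).
Pick 3: K2 covers 1 new corridors (Z1).
Greedy uses 3 camera mounts. (The true minimum is 2.)

3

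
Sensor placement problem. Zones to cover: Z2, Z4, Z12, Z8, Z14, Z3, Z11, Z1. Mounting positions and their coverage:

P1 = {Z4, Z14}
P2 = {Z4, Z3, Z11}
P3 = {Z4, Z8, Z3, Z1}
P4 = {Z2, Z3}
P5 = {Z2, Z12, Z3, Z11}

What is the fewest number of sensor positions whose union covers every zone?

3

P1, P3, P5 together cover {Z2, Z4, Z12, Z8, Z14, Z3, Z11, Z1} — every zone.
No 2 of the 5 sensor positions cover everything (all 10 pairs fall short), so 3 is minimum.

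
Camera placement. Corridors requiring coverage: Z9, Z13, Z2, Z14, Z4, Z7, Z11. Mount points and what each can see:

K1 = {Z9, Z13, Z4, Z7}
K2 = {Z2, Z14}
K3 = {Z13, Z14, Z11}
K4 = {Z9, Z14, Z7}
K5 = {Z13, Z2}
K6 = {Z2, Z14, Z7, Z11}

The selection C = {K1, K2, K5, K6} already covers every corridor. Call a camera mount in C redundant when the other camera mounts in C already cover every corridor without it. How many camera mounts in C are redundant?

2

Drop K1: Z9, Z4 uncovered — not redundant.
Drop K2: the rest still cover every corridor — redundant.
Drop K5: the rest still cover every corridor — redundant.
Drop K6: Z11 uncovered — not redundant.
2 redundant: K2, K5.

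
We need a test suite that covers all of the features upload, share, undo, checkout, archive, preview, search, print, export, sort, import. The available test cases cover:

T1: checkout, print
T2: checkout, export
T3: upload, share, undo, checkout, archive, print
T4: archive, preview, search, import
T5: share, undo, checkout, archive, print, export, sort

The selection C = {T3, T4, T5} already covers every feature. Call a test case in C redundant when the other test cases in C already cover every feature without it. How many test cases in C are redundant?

Drop T3: upload uncovered — not redundant.
Drop T4: preview, search, import uncovered — not redundant.
Drop T5: export, sort uncovered — not redundant.
None of the test cases in C is redundant.

0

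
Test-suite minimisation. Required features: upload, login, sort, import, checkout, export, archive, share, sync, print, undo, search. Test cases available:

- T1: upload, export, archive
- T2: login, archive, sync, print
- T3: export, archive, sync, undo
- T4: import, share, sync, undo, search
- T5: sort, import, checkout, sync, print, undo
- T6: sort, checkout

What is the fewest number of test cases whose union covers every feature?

4

T1, T2, T4, T5 together cover {upload, login, sort, import, checkout, export, archive, share, sync, print, undo, search} — every feature.
No 3 of the 6 test cases cover everything (all 20 triples fall short), so 4 is minimum.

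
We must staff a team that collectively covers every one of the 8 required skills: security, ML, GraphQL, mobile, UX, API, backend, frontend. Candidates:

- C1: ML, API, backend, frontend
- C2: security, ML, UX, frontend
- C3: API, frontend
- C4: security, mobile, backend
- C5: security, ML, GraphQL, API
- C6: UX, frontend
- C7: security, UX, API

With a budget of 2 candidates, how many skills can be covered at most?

6

Choosing C1, C2 covers {security, ML, UX, API, backend, frontend} — 6 skills.
No choice of 2 candidates does better; here GraphQL, mobile are left uncovered.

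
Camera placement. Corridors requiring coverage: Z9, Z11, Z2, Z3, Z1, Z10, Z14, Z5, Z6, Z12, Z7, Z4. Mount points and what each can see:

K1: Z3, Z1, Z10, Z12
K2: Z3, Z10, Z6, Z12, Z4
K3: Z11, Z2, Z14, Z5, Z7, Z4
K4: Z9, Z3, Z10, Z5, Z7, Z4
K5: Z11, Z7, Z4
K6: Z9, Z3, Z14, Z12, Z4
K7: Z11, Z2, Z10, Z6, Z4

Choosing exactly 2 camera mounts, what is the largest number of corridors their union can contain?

Choosing K1, K3 covers {Z11, Z2, Z3, Z1, Z10, Z14, Z5, Z12, Z7, Z4} — 10 corridors.
No choice of 2 camera mounts does better; here Z9, Z6 are left uncovered.

10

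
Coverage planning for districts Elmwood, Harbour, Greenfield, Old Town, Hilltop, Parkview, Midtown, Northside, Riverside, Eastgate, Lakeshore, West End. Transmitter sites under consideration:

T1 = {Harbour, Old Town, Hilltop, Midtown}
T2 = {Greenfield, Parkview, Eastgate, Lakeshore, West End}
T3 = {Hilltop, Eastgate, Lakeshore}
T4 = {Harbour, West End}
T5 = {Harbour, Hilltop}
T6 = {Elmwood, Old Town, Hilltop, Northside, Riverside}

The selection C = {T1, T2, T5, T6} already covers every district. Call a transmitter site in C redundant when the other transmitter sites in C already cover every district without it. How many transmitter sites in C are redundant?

Drop T1: Midtown uncovered — not redundant.
Drop T2: Greenfield, Parkview, Eastgate, Lakeshore, … uncovered — not redundant.
Drop T5: the rest still cover every district — redundant.
Drop T6: Elmwood, Northside, Riverside uncovered — not redundant.
1 redundant: T5.

1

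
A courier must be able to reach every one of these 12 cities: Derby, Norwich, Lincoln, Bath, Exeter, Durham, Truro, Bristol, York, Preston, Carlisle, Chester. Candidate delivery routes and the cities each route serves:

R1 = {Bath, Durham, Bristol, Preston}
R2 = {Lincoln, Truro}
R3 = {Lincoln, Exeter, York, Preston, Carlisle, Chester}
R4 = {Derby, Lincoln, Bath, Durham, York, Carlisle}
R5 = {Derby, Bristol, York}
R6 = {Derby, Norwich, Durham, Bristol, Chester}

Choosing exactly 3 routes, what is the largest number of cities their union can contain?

11

Choosing R1, R3, R6 covers {Derby, Norwich, Lincoln, Bath, Exeter, Durham, Bristol, York, Preston, Carlisle, Chester} — 11 cities.
No choice of 3 routes does better; here Truro is left uncovered.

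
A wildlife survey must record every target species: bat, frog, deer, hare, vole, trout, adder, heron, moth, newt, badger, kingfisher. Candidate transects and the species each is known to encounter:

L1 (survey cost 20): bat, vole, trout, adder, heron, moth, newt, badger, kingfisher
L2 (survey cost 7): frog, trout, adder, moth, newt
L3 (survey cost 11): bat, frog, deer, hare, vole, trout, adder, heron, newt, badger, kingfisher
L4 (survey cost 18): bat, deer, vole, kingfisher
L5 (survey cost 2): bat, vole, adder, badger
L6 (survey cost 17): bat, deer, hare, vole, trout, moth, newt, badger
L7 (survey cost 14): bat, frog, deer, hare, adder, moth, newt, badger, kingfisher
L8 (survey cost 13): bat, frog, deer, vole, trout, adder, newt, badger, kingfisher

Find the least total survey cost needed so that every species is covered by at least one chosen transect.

L2, L3 cover every species at survey cost 7 + 11 = 18.
Any cover uses at least 2 transects; among all covering selections none totals below 18.
Greedy by coverage-per-survey cost would pick L5, L3, L2 for 20 — worse than the optimum 18.

18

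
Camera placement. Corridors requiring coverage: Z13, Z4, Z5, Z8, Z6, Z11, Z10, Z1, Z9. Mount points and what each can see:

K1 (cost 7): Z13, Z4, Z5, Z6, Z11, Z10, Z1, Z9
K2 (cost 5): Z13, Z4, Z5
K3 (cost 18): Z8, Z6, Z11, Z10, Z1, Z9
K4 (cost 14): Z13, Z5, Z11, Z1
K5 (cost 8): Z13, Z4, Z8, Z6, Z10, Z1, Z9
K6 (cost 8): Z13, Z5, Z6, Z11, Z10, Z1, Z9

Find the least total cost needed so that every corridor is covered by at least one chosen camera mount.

15

K1, K5 cover every corridor at cost 7 + 8 = 15.
Any cover uses at least 2 camera mounts; among all covering selections none totals below 15.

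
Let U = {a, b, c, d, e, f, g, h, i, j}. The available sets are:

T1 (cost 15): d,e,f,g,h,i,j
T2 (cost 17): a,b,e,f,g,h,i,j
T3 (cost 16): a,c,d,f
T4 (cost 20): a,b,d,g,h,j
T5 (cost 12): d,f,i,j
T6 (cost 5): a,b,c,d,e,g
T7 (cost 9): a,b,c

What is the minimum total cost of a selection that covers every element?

T1, T6 cover every element at cost 15 + 5 = 20.
Any cover uses at least 2 sets; among all covering selections none totals below 20.

20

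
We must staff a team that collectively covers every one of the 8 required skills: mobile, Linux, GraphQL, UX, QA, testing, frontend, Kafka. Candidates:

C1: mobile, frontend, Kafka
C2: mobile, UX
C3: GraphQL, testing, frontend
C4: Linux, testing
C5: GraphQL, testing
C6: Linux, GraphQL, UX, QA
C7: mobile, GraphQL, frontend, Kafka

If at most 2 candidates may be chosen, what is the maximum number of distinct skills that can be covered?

7

Choosing C1, C6 covers {mobile, Linux, GraphQL, UX, QA, frontend, Kafka} — 7 skills.
No choice of 2 candidates does better; here testing is left uncovered.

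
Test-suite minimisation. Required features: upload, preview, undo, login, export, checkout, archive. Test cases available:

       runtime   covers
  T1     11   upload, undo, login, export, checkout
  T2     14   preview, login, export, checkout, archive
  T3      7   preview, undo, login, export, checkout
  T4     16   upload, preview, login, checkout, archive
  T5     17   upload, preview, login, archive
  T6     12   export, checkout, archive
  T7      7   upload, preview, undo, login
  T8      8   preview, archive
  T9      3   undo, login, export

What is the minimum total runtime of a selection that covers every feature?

19

T1, T8 cover every feature at runtime 11 + 8 = 19.
Any cover uses at least 2 test cases; among all covering selections none totals below 19.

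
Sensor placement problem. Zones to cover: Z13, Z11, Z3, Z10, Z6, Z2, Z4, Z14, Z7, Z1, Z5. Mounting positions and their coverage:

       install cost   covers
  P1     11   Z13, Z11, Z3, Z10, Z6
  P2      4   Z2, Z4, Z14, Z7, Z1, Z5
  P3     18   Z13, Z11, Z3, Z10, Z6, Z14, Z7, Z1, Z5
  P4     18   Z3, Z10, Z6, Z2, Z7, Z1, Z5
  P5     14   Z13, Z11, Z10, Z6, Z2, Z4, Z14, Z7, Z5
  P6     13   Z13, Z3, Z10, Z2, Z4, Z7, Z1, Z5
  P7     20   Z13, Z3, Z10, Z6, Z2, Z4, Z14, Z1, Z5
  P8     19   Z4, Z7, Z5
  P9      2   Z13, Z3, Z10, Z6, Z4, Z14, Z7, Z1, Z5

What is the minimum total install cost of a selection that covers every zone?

P1, P2 cover every zone at install cost 11 + 4 = 15.
Any cover uses at least 2 sensor positions; among all covering selections none totals below 15.
Greedy by coverage-per-install cost would pick P9, P2, P1 for 17 — worse than the optimum 15.

15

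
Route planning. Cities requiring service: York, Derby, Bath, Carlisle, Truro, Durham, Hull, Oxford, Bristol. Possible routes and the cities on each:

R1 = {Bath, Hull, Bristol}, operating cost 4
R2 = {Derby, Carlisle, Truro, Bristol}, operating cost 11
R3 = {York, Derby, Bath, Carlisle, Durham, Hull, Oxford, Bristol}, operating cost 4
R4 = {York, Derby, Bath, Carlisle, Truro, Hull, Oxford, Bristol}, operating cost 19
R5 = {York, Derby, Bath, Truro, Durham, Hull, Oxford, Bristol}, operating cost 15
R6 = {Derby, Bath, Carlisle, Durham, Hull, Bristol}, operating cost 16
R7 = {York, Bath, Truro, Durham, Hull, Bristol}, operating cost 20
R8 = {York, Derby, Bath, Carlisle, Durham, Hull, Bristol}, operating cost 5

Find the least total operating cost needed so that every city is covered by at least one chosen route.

R2, R3 cover every city at operating cost 11 + 4 = 15.
Any cover uses at least 2 routes; among all covering selections none totals below 15.

15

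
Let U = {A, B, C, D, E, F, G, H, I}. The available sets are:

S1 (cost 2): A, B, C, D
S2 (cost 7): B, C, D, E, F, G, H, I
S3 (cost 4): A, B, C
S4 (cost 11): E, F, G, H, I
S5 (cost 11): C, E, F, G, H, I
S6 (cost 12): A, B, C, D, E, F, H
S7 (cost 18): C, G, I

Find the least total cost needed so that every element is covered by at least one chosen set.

9

S1, S2 cover every element at cost 2 + 7 = 9.
Any cover uses at least 2 sets; among all covering selections none totals below 9.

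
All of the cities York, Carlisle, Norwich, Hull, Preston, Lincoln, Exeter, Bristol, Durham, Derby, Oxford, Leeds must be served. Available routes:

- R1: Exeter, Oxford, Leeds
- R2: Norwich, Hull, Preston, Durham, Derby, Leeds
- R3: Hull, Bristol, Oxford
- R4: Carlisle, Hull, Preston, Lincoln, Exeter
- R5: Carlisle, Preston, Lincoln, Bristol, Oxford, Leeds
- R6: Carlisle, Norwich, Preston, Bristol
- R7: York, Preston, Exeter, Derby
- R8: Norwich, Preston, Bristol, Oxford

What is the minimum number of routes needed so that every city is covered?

R2, R5, R7 together cover {York, Carlisle, Norwich, Hull, Preston, Lincoln, Exeter, Bristol, Durham, Derby, Oxford, Leeds} — every city.
No 2 of the 8 routes cover everything (all 28 pairs fall short), so 3 is minimum.

3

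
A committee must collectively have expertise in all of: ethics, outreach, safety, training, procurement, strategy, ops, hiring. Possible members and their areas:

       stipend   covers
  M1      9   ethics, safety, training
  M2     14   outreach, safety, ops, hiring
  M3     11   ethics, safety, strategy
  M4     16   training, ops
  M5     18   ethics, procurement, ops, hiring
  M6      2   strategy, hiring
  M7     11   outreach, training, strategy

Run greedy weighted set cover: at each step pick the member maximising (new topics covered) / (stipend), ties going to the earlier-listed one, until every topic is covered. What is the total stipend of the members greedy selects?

43

Pick 1: M6 adds 2 new (strategy, hiring) at stipend 2 (ratio 2/2).
Pick 2: M1 adds 3 new (ethics, safety, training) at stipend 9 (ratio 3/9).
Pick 3: M2 adds 2 new (outreach, ops) at stipend 14 (ratio 2/14).
Pick 4: M5 adds 1 new (procurement) at stipend 18 (ratio 1/18).
Greedy total stipend: 2 + 9 + 14 + 18 = 43. (The true optimum is 38, so greedy overshoots here.)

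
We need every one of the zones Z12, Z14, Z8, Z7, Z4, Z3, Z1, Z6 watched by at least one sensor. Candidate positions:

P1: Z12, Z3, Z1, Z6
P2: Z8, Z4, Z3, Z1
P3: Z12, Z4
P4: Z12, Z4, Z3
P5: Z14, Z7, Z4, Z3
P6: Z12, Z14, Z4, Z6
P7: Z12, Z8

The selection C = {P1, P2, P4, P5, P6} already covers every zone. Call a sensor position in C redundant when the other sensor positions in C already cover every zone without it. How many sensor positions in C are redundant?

3

Drop P1: the rest still cover every zone — redundant.
Drop P2: Z8 uncovered — not redundant.
Drop P4: the rest still cover every zone — redundant.
Drop P5: Z7 uncovered — not redundant.
Drop P6: the rest still cover every zone — redundant.
3 redundant: P1, P4, P6.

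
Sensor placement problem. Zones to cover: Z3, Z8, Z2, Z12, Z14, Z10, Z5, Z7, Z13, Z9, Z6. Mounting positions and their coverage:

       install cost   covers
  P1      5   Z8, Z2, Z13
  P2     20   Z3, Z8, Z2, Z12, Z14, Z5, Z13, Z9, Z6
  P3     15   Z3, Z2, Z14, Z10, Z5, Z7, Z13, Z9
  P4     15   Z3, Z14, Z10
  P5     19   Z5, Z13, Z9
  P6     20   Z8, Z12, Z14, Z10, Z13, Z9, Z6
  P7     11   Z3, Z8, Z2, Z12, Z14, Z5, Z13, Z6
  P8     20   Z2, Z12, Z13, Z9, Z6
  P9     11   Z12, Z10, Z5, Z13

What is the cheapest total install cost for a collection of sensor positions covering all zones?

P3, P7 cover every zone at install cost 15 + 11 = 26.
Any cover uses at least 2 sensor positions; among all covering selections none totals below 26.

26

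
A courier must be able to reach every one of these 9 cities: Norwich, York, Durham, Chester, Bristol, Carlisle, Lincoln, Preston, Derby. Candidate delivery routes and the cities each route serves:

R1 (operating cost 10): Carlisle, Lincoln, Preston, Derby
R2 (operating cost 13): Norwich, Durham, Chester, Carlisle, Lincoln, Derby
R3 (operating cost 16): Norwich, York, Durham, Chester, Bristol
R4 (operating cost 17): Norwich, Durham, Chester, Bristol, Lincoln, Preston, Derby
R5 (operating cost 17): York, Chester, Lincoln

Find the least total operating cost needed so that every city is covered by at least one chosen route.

26

R1, R3 cover every city at operating cost 10 + 16 = 26.
Any cover uses at least 2 routes; among all covering selections none totals below 26.
Greedy by coverage-per-operating cost would pick R2, R3, R1 for 39 — worse than the optimum 26.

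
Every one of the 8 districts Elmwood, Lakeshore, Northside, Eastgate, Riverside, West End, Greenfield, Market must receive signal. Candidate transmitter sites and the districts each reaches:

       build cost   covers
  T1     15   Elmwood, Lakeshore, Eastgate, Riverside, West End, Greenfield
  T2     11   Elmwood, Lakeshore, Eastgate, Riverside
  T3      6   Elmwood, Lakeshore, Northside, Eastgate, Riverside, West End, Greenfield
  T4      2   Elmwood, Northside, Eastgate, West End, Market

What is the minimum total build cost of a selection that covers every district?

8

T3, T4 cover every district at build cost 6 + 2 = 8.
Any cover uses at least 2 transmitter sites; among all covering selections none totals below 8.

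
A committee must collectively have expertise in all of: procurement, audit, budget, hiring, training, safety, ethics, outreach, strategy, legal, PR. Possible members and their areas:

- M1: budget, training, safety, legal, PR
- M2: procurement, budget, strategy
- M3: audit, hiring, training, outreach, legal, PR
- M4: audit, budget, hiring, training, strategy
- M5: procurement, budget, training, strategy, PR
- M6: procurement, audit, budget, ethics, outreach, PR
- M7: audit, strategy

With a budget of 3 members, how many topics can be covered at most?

11

Choosing M1, M4, M6 covers {procurement, audit, budget, hiring, training, safety, ethics, outreach, strategy, legal, PR} — 11 topics.
That is all 11 topics.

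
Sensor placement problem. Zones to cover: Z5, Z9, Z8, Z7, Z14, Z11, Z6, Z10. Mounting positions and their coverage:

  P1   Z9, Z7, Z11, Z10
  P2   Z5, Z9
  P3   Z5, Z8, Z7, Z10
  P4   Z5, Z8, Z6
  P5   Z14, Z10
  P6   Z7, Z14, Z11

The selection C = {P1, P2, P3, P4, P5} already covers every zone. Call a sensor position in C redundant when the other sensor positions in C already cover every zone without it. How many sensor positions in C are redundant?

2

Drop P1: Z11 uncovered — not redundant.
Drop P2: the rest still cover every zone — redundant.
Drop P3: the rest still cover every zone — redundant.
Drop P4: Z6 uncovered — not redundant.
Drop P5: Z14 uncovered — not redundant.
2 redundant: P2, P3.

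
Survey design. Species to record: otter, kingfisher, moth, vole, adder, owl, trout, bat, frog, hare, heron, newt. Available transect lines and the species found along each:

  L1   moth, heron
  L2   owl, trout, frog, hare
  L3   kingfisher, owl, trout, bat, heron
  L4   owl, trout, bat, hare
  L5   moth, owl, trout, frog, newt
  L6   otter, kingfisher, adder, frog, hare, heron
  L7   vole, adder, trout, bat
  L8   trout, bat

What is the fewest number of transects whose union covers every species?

3

L5, L6, L7 together cover {otter, kingfisher, moth, vole, adder, owl, trout, bat, frog, hare, heron, newt} — every species.
No 2 of the 8 transects cover everything (all 28 pairs fall short), so 3 is minimum.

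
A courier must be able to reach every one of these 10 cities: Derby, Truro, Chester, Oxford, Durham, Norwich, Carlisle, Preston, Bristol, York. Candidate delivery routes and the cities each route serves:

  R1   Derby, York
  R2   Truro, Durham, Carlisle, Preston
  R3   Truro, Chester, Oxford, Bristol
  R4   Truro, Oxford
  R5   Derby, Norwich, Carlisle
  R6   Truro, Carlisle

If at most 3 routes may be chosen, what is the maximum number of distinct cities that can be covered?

Choosing R1, R2, R3 covers {Derby, Truro, Chester, Oxford, Durham, Carlisle, Preston, Bristol, York} — 9 cities.
No choice of 3 routes does better; here Norwich is left uncovered.

9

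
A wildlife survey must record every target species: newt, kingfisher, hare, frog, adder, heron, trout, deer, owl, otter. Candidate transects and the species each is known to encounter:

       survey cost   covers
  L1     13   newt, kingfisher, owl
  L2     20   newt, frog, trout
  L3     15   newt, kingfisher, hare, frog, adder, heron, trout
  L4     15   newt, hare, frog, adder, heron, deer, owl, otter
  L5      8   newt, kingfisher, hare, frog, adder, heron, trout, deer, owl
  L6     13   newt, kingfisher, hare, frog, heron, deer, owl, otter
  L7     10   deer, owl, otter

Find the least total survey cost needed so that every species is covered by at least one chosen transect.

18

L5, L7 cover every species at survey cost 8 + 10 = 18.
Any cover uses at least 2 transects; among all covering selections none totals below 18.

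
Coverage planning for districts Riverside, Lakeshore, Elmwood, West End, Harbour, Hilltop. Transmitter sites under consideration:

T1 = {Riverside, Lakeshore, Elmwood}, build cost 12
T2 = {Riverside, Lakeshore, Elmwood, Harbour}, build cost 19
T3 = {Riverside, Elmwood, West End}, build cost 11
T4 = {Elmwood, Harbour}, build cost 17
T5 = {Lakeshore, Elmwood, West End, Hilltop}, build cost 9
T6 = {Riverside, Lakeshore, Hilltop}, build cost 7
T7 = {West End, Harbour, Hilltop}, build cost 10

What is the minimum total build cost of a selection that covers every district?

T1, T7 cover every district at build cost 12 + 10 = 22.
Any cover uses at least 2 transmitter sites; among all covering selections none totals below 22.
Greedy by coverage-per-build cost would pick T5, T6, T7 for 26 — worse than the optimum 22.

22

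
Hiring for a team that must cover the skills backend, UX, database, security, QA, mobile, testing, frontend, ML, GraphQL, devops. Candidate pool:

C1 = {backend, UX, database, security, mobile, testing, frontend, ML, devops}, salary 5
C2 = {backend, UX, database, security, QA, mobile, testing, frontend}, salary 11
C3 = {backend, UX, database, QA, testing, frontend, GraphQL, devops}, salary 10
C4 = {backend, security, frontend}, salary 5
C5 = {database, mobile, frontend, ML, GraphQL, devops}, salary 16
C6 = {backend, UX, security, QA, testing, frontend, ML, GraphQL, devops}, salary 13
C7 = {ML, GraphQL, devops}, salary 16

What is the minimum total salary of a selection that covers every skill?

C1, C3 cover every skill at salary 5 + 10 = 15.
Any cover uses at least 2 candidates; among all covering selections none totals below 15.

15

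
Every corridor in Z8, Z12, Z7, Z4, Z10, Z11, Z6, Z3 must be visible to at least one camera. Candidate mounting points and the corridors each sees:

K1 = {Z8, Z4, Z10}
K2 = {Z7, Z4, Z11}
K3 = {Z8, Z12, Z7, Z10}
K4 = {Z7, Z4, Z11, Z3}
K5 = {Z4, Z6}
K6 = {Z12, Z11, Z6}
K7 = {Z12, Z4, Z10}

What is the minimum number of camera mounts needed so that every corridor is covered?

3

K1, K4, K6 together cover {Z8, Z12, Z7, Z4, Z10, Z11, Z6, Z3} — every corridor.
No 2 of the 7 camera mounts cover everything (all 21 pairs fall short), so 3 is minimum.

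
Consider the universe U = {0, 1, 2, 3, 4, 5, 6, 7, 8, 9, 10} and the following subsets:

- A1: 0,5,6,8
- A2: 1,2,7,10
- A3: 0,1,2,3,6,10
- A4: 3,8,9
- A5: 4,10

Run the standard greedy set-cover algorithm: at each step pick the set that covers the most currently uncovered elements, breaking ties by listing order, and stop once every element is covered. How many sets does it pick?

Pick 1: A3 covers 6 new elements (0, 1, 2, 3, 6, 10).
Pick 2: A1 covers 2 new elements (5, 8).
Pick 3: A2 covers 1 new elements (7).
Pick 4: A4 covers 1 new elements (9).
Pick 5: A5 covers 1 new elements (4).
Greedy uses 5 sets. (The true minimum is 4.)

5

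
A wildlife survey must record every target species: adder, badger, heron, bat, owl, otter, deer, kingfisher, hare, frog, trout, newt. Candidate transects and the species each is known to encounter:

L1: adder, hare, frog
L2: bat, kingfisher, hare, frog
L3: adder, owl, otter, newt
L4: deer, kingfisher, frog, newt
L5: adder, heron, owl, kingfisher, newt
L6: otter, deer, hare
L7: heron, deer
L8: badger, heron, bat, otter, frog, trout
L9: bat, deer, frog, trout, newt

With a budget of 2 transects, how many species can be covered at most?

Choosing L5, L8 covers {adder, badger, heron, bat, owl, otter, kingfisher, frog, trout, newt} — 10 species.
No choice of 2 transects does better; here deer, hare are left uncovered.

10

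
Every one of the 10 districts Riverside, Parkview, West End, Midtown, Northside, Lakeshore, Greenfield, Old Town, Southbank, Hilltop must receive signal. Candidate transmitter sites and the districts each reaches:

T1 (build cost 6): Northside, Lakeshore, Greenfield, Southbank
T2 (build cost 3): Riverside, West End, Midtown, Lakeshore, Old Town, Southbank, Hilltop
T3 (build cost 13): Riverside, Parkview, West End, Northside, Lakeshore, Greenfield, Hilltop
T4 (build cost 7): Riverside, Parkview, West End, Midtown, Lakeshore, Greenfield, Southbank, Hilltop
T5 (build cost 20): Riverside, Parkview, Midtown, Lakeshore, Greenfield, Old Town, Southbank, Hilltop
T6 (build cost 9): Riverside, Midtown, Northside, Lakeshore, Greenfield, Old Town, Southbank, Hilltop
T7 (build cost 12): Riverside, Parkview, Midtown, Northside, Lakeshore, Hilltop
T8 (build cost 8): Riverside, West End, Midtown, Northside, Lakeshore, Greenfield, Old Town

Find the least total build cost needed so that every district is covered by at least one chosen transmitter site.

T4, T8 cover every district at build cost 7 + 8 = 15.
Any cover uses at least 2 transmitter sites; among all covering selections none totals below 15.

15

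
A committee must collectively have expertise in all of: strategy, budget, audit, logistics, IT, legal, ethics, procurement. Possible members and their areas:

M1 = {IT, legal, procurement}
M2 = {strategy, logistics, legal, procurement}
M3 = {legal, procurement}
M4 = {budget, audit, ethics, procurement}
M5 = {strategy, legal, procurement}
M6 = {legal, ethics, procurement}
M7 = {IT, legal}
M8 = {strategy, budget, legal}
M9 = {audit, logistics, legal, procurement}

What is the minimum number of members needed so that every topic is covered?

3

M1, M2, M4 together cover {strategy, budget, audit, logistics, IT, legal, ethics, procurement} — every topic.
No 2 of the 9 members cover everything (all 36 pairs fall short), so 3 is minimum.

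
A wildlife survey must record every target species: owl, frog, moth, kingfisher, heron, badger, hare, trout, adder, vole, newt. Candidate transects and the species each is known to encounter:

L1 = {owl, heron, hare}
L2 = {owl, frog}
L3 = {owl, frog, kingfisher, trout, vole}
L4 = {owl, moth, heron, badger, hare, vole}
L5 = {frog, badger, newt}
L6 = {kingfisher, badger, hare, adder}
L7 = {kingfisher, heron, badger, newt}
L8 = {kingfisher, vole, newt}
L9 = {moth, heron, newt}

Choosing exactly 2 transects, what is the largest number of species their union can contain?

Choosing L3, L4 covers {owl, frog, moth, kingfisher, heron, badger, hare, trout, vole} — 9 species.
No choice of 2 transects does better; here adder, newt are left uncovered.

9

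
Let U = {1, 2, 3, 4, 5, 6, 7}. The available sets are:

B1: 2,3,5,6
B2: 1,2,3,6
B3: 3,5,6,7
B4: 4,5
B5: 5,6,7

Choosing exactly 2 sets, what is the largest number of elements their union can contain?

Choosing B2, B3 covers {1, 2, 3, 5, 6, 7} — 6 elements.
No choice of 2 sets does better; here 4 is left uncovered.

6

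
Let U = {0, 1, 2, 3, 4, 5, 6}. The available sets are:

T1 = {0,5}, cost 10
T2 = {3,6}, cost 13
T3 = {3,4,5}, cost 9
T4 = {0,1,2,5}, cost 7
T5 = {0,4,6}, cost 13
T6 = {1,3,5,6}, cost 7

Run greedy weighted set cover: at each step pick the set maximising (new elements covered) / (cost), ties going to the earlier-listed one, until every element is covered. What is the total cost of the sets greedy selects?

Pick 1: T4 adds 4 new (0, 1, 2, 5) at cost 7 (ratio 4/7).
Pick 2: T6 adds 2 new (3, 6) at cost 7 (ratio 2/7).
Pick 3: T3 adds 1 new (4) at cost 9 (ratio 1/9).
Greedy total cost: 7 + 7 + 9 = 23.

23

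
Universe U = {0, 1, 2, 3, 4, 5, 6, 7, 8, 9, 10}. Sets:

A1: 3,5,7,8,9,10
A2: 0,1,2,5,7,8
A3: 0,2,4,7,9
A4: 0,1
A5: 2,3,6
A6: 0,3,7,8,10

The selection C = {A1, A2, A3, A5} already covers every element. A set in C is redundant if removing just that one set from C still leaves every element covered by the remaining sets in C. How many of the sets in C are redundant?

0

Drop A1: 10 uncovered — not redundant.
Drop A2: 1 uncovered — not redundant.
Drop A3: 4 uncovered — not redundant.
Drop A5: 6 uncovered — not redundant.
None of the sets in C is redundant.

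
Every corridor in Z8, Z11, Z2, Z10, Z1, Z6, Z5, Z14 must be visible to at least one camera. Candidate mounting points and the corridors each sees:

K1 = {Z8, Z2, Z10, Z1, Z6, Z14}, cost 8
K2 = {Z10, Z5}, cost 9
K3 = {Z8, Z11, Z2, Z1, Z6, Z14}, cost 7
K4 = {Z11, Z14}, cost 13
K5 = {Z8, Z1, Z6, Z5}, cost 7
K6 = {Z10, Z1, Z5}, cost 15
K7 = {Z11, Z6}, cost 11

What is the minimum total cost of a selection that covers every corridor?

K2, K3 cover every corridor at cost 9 + 7 = 16.
Any cover uses at least 2 camera mounts; among all covering selections none totals below 16.

16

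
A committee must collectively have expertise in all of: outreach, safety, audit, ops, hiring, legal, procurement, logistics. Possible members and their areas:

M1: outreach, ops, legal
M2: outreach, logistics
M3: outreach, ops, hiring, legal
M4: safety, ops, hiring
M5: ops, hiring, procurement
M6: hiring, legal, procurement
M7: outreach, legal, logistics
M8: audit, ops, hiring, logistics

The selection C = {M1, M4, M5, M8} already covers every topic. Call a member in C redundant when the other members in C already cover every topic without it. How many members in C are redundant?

Drop M1: outreach, legal uncovered — not redundant.
Drop M4: safety uncovered — not redundant.
Drop M5: procurement uncovered — not redundant.
Drop M8: audit, logistics uncovered — not redundant.
None of the members in C is redundant.

0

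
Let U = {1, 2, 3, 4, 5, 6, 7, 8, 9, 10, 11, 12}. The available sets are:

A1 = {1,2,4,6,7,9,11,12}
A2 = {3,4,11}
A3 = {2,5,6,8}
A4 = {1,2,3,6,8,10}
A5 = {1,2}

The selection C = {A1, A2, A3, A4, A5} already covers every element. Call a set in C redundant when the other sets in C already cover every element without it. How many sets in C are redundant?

Drop A1: 7, 9, 12 uncovered — not redundant.
Drop A2: the rest still cover every element — redundant.
Drop A3: 5 uncovered — not redundant.
Drop A4: 10 uncovered — not redundant.
Drop A5: the rest still cover every element — redundant.
2 redundant: A2, A5.

2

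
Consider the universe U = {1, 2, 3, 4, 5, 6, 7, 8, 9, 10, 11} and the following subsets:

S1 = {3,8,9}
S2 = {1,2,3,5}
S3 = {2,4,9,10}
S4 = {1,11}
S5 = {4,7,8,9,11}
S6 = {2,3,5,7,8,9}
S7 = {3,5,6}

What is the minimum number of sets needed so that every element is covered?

4

S2, S3, S5, S7 together cover {1, 2, 3, 4, 5, 6, 7, 8, 9, 10, 11} — every element.
No 3 of the 7 sets cover everything (all 35 triples fall short), so 4 is minimum.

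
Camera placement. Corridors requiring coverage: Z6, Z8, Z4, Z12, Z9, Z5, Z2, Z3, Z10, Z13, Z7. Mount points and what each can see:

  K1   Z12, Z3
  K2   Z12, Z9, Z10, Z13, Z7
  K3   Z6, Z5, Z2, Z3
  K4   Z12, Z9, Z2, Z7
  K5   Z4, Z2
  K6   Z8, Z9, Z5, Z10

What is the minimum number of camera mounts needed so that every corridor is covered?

4

K2, K3, K5, K6 together cover {Z6, Z8, Z4, Z12, Z9, Z5, Z2, Z3, Z10, Z13, Z7} — every corridor.
No 3 of the 6 camera mounts cover everything (all 20 triples fall short), so 4 is minimum.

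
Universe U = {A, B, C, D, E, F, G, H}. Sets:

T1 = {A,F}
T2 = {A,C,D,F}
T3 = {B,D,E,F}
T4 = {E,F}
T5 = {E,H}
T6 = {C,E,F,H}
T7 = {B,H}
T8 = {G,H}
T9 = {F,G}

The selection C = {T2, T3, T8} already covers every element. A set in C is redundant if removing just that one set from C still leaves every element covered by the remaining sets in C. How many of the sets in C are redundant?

0

Drop T2: A, C uncovered — not redundant.
Drop T3: B, E uncovered — not redundant.
Drop T8: G, H uncovered — not redundant.
None of the sets in C is redundant.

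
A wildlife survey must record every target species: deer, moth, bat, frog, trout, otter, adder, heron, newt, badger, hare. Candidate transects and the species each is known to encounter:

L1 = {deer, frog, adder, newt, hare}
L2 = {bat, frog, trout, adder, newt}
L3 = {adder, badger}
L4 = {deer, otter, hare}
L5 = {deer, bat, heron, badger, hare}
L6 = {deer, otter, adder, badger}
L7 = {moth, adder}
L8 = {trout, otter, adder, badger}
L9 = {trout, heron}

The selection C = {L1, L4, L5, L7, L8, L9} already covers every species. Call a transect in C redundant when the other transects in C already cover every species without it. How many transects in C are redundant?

3

Drop L1: frog, newt uncovered — not redundant.
Drop L4: the rest still cover every species — redundant.
Drop L5: bat uncovered — not redundant.
Drop L7: moth uncovered — not redundant.
Drop L8: the rest still cover every species — redundant.
Drop L9: the rest still cover every species — redundant.
3 redundant: L4, L8, L9.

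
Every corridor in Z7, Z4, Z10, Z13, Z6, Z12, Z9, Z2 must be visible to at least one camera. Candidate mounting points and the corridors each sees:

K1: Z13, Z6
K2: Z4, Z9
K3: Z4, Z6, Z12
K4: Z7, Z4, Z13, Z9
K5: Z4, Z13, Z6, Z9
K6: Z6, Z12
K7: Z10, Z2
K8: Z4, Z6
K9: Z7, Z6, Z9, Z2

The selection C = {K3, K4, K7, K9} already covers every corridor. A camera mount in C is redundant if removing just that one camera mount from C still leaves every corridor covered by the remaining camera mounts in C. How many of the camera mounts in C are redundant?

Drop K3: Z12 uncovered — not redundant.
Drop K4: Z13 uncovered — not redundant.
Drop K7: Z10 uncovered — not redundant.
Drop K9: the rest still cover every corridor — redundant.
1 redundant: K9.

1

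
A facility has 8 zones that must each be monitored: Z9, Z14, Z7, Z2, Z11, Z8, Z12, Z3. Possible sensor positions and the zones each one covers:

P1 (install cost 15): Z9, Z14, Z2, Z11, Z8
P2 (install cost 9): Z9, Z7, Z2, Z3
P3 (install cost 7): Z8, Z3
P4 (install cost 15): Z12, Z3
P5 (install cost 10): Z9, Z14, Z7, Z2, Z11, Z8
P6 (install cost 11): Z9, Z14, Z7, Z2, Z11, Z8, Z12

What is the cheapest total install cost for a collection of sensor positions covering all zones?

P3, P6 cover every zone at install cost 7 + 11 = 18.
Any cover uses at least 2 sensor positions; among all covering selections none totals below 18.

18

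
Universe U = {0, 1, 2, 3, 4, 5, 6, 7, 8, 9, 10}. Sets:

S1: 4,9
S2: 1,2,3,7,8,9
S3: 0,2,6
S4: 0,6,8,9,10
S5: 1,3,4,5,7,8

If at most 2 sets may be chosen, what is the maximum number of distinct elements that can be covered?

10

Choosing S4, S5 covers {0, 1, 3, 4, 5, 6, 7, 8, 9, 10} — 10 elements.
No choice of 2 sets does better; here 2 is left uncovered.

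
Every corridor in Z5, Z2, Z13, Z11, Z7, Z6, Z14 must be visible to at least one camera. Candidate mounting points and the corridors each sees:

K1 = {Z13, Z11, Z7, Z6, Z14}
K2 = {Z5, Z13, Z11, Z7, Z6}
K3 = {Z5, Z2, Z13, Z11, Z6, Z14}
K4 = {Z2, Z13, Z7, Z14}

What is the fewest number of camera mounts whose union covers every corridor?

K1, K3 together cover {Z5, Z2, Z13, Z11, Z7, Z6, Z14} — every corridor.
No single camera mount contains all 7 corridors, so 2 is optimal.

2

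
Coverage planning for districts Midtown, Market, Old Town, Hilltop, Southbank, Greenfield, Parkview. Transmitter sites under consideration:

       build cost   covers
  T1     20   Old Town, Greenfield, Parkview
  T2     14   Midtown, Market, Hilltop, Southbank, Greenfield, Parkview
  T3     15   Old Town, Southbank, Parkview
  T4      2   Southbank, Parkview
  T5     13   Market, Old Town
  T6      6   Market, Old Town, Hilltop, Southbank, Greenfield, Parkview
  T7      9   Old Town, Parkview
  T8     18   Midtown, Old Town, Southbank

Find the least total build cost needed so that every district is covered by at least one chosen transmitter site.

T2, T6 cover every district at build cost 14 + 6 = 20.
Any cover uses at least 2 transmitter sites; among all covering selections none totals below 20.

20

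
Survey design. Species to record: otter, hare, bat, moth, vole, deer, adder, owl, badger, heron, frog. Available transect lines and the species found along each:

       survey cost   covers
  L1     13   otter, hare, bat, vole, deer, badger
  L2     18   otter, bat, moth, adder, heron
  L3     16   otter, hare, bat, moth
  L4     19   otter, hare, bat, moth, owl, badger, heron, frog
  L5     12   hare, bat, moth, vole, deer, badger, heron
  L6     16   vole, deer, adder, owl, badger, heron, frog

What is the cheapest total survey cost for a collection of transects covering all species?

32

L3, L6 cover every species at survey cost 16 + 16 = 32.
Any cover uses at least 2 transects; among all covering selections none totals below 32.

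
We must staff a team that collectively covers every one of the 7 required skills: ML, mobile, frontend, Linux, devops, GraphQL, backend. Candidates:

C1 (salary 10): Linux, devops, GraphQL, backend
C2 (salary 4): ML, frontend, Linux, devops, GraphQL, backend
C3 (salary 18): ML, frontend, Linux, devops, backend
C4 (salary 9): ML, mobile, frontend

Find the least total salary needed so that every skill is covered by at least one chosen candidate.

C2, C4 cover every skill at salary 4 + 9 = 13.
Any cover uses at least 2 candidates; among all covering selections none totals below 13.

13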